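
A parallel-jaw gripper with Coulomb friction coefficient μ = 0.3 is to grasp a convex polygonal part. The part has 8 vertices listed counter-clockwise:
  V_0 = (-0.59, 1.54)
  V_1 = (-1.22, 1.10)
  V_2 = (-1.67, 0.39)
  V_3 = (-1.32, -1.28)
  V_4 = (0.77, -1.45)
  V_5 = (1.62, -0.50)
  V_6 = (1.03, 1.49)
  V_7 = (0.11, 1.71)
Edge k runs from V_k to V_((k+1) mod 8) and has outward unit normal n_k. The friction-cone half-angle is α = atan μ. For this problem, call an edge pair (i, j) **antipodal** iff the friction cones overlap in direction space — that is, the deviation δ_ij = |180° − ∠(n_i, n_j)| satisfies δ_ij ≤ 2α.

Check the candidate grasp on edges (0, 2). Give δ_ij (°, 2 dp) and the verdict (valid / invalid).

δ = 113.09°, invalid

α = atan 0.3 = 16.70°;  2α = 33.40°
edge 0: e_0 = (-0.63, -0.44);  n_0 = (-0.5726, +0.8198)
edge 2: e_2 = (+0.35, -1.67);  n_2 = (-0.9787, -0.2051)
∠(n_0, n_2) = 66.91°
δ = |180° − 66.91°| = 113.09°
113.09° > 2α = 33.40°  →  invalid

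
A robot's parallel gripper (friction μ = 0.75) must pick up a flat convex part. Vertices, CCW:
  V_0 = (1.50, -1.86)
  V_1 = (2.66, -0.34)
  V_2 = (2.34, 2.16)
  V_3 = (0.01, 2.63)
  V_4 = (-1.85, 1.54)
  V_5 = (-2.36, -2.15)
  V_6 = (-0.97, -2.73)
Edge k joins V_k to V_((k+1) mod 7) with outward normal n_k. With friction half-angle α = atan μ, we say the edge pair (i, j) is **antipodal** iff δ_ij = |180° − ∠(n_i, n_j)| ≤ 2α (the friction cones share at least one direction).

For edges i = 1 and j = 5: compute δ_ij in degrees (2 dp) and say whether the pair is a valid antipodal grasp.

δ = 60.06°, valid

α = atan 0.75 = 36.87°;  2α = 73.74°
edge 1: e_1 = (-0.32, +2.50);  n_1 = (+0.9919, +0.1270)
edge 5: e_5 = (+1.39, -0.58);  n_5 = (-0.3851, -0.9229)
∠(n_1, n_5) = 119.94°
δ = |180° − 119.94°| = 60.06°
60.06° ≤ 2α = 73.74°  →  valid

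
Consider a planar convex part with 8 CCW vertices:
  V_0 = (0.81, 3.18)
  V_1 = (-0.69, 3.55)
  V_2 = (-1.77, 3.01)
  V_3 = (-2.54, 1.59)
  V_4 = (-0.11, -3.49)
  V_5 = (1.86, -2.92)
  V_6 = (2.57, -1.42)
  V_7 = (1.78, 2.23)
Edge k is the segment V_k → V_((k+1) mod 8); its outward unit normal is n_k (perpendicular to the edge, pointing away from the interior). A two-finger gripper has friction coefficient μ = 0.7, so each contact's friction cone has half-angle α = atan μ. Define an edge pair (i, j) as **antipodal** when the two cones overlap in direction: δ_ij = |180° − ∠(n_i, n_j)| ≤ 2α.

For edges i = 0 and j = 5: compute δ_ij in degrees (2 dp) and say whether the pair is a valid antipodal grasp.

α = atan 0.7 = 34.99°;  2α = 69.98°
edge 0: e_0 = (-1.50, +0.37);  n_0 = (+0.2395, +0.9709)
edge 5: e_5 = (+0.71, +1.50);  n_5 = (+0.9039, -0.4278)
∠(n_0, n_5) = 101.47°
δ = |180° − 101.47°| = 78.53°
78.53° > 2α = 69.98°  →  invalid

δ = 78.53°, invalid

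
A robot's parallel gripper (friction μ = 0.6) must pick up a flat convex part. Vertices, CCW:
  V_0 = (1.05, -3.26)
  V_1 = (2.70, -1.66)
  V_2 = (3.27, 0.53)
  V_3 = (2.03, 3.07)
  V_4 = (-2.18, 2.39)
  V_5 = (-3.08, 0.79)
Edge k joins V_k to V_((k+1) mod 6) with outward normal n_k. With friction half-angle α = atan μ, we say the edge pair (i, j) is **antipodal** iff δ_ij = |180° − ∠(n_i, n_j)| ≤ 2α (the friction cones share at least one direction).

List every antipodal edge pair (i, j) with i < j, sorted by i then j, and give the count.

α = atan 0.6 = 30.96°;  2α = 61.93°
n_0 = (+0.6961, -0.7179)
n_1 = (+0.9678, -0.2519)
n_2 = (+0.8986, +0.4387)
n_3 = (-0.1595, +0.9872)
n_4 = (-0.8716, +0.4903)
n_5 = (-0.7002, -0.7140)
  (0,1): δ = 148.71°  ·
  (0,2): δ = 108.10°  ·
  (0,3): δ = 34.94°  ✓
  (0,4): δ = 16.52°  ✓
  (0,5): δ = 91.44°  ·
  (1,2): δ = 139.39°  ·
  (1,3): δ = 66.24°  ·
  (1,4): δ = 14.77°  ✓
  (1,5): δ = 60.15°  ✓
  (2,3): δ = 106.85°  ·
  (2,4): δ = 55.38°  ✓
  (2,5): δ = 19.54°  ✓
  (3,4): δ = 128.53°  ·
  (3,5): δ = 53.61°  ✓
  (4,5): δ = 105.08°  ·
antipodal pairs: 7

count = 7; pairs: (0,3), (0,4), (1,4), (1,5), (2,4), (2,5), (3,5)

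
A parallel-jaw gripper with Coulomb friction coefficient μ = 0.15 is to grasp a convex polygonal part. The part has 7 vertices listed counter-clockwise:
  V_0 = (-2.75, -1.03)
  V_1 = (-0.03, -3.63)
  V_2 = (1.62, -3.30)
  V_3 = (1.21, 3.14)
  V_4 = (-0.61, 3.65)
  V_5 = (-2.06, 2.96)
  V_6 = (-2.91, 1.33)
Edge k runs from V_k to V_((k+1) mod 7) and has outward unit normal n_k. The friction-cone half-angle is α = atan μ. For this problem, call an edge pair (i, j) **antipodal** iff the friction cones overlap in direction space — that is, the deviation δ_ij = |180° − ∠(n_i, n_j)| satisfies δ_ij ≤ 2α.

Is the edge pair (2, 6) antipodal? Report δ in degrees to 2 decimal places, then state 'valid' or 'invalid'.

α = atan 0.15 = 8.53°;  2α = 17.06°
edge 2: e_2 = (-0.41, +6.44);  n_2 = (+0.9980, +0.0635)
edge 6: e_6 = (+0.16, -2.36);  n_6 = (-0.9977, -0.0676)
∠(n_2, n_6) = 179.76°
δ = |180° − 179.76°| = 0.24°
0.24° ≤ 2α = 17.06°  →  valid

δ = 0.24°, valid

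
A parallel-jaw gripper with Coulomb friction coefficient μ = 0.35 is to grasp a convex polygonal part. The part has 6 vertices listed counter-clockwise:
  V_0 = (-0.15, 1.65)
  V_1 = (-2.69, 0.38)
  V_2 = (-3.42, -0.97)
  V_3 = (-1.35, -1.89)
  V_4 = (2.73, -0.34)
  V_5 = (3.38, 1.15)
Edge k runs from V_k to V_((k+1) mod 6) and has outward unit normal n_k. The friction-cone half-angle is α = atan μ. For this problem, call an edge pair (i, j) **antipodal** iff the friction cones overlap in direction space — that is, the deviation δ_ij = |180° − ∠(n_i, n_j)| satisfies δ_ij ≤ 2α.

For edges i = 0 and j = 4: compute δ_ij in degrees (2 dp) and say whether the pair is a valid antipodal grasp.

δ = 39.87°, invalid

α = atan 0.35 = 19.29°;  2α = 38.58°
edge 0: e_0 = (-2.54, -1.27);  n_0 = (-0.4472, +0.8944)
edge 4: e_4 = (+0.65, +1.49);  n_4 = (+0.9166, -0.3999)
∠(n_0, n_4) = 140.13°
δ = |180° − 140.13°| = 39.87°
39.87° > 2α = 38.58°  →  invalid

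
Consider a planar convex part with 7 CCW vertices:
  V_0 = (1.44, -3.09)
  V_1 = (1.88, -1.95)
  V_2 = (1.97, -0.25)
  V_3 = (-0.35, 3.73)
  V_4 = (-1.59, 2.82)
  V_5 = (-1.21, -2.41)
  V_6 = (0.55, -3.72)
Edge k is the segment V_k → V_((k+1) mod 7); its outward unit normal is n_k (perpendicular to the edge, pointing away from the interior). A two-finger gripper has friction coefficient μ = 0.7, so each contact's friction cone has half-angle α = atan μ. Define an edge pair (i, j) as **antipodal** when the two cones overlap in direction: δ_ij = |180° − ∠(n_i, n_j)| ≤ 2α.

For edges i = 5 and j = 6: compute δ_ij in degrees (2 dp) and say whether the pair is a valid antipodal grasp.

α = atan 0.7 = 34.99°;  2α = 69.98°
edge 5: e_5 = (+1.76, -1.31);  n_5 = (-0.5971, -0.8022)
edge 6: e_6 = (+0.89, +0.63);  n_6 = (+0.5778, -0.8162)
∠(n_5, n_6) = 71.95°
δ = |180° − 71.95°| = 108.05°
108.05° > 2α = 69.98°  →  invalid

δ = 108.05°, invalid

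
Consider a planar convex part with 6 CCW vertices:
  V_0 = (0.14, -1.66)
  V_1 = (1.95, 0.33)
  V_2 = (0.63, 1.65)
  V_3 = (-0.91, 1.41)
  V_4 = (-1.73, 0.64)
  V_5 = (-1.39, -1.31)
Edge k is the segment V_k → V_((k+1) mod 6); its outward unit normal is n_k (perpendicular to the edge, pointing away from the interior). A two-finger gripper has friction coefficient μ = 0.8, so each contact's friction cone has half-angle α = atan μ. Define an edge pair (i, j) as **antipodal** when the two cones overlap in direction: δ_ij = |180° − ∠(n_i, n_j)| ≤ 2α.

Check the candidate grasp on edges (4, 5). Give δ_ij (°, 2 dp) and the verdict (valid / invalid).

δ = 112.78°, invalid

α = atan 0.8 = 38.66°;  2α = 77.32°
edge 4: e_4 = (+0.34, -1.95);  n_4 = (-0.9851, -0.1718)
edge 5: e_5 = (+1.53, -0.35);  n_5 = (-0.2230, -0.9748)
∠(n_4, n_5) = 67.22°
δ = |180° − 67.22°| = 112.78°
112.78° > 2α = 77.32°  →  invalid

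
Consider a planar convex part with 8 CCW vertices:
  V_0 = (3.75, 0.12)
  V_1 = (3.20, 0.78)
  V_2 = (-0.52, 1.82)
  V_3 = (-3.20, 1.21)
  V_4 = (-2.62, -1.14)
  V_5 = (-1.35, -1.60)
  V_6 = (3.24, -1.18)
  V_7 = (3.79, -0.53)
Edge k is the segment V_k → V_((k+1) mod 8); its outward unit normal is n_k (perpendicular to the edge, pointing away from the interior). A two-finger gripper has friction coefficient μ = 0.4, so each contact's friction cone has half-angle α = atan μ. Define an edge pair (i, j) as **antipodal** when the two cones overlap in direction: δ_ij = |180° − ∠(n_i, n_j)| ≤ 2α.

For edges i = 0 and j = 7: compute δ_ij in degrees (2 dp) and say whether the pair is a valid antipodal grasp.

α = atan 0.4 = 21.80°;  2α = 43.60°
edge 0: e_0 = (-0.55, +0.66);  n_0 = (+0.7682, +0.6402)
edge 7: e_7 = (-0.04, +0.65);  n_7 = (+0.9981, +0.0614)
∠(n_0, n_7) = 36.28°
δ = |180° − 36.28°| = 143.72°
143.72° > 2α = 43.60°  →  invalid

δ = 143.72°, invalid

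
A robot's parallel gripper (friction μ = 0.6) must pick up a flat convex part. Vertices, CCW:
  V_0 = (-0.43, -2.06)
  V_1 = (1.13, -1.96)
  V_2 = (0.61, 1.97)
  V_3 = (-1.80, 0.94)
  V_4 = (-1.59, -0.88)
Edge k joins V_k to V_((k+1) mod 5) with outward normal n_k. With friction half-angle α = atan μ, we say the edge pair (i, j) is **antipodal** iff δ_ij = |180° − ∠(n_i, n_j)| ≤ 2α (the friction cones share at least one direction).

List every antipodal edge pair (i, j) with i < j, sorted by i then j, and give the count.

α = atan 0.6 = 30.96°;  2α = 61.93°
n_0 = (+0.0640, -0.9980)
n_1 = (+0.9914, +0.1312)
n_2 = (-0.3930, +0.9195)
n_3 = (-0.9934, -0.1146)
n_4 = (-0.7131, -0.7010)
  (0,1): δ = 86.13°  ·
  (0,2): δ = 19.47°  ✓
  (0,3): δ = 92.91°  ·
  (0,4): δ = 130.84°  ·
  (1,2): δ = 74.40°  ·
  (1,3): δ = 0.96°  ✓
  (1,4): δ = 36.97°  ✓
  (2,3): δ = 106.56°  ·
  (2,4): δ = 68.63°  ·
  (3,4): δ = 142.07°  ·
antipodal pairs: 3

count = 3; pairs: (0,2), (1,3), (1,4)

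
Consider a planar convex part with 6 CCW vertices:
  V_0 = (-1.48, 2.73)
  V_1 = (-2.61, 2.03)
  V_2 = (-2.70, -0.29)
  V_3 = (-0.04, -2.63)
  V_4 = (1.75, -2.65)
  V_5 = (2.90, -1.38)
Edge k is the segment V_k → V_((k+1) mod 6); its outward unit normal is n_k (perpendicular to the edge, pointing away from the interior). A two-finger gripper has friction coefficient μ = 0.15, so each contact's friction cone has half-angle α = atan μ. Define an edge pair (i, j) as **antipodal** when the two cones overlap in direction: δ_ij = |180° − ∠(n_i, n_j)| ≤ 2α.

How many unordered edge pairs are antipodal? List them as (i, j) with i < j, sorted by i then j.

α = atan 0.15 = 8.53°;  2α = 17.06°
n_0 = (-0.5266, +0.8501)
n_1 = (-0.9992, +0.0388)
n_2 = (-0.6605, -0.7508)
n_3 = (-0.0112, -0.9999)
n_4 = (+0.7413, -0.6712)
n_5 = (+0.6843, +0.7292)
  (0,1): δ = 124.00°  ·
  (0,2): δ = 73.11°  ·
  (0,3): δ = 32.42°  ·
  (0,4): δ = 16.06°  ✓
  (0,5): δ = 105.04°  ·
  (1,2): δ = 129.12°  ·
  (1,3): δ = 88.42°  ·
  (1,4): δ = 39.94°  ·
  (1,5): δ = 49.04°  ·
  (2,3): δ = 139.30°  ·
  (2,4): δ = 90.82°  ·
  (2,5): δ = 1.84°  ✓
  (3,4): δ = 131.52°  ·
  (3,5): δ = 42.54°  ·
  (4,5): δ = 91.02°  ·
antipodal pairs: 2

count = 2; pairs: (0,4), (2,5)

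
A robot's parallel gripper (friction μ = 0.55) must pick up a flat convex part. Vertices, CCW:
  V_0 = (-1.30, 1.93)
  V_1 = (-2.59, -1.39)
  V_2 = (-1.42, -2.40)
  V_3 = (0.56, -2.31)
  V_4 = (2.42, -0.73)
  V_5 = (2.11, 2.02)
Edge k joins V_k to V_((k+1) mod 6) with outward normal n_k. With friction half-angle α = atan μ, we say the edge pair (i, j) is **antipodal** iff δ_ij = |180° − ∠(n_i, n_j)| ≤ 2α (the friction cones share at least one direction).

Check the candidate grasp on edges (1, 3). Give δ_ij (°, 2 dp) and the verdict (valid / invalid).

α = atan 0.55 = 28.81°;  2α = 57.62°
edge 1: e_1 = (+1.17, -1.01);  n_1 = (-0.6535, -0.7570)
edge 3: e_3 = (+1.86, +1.58);  n_3 = (+0.6474, -0.7621)
∠(n_1, n_3) = 81.15°
δ = |180° − 81.15°| = 98.85°
98.85° > 2α = 57.62°  →  invalid

δ = 98.85°, invalid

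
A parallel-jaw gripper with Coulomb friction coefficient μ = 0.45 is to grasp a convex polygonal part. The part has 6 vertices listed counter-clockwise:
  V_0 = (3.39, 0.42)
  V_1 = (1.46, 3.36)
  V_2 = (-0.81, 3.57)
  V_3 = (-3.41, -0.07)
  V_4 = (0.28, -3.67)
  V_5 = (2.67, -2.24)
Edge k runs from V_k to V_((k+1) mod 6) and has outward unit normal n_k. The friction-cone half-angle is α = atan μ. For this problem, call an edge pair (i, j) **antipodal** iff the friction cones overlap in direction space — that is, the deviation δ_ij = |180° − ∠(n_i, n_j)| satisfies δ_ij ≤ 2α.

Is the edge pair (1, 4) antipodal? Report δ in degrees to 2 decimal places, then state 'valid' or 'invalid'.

δ = 36.18°, valid

α = atan 0.45 = 24.23°;  2α = 48.46°
edge 1: e_1 = (-2.27, +0.21);  n_1 = (+0.0921, +0.9957)
edge 4: e_4 = (+2.39, +1.43);  n_4 = (+0.5134, -0.8581)
∠(n_1, n_4) = 143.82°
δ = |180° − 143.82°| = 36.18°
36.18° ≤ 2α = 48.46°  →  valid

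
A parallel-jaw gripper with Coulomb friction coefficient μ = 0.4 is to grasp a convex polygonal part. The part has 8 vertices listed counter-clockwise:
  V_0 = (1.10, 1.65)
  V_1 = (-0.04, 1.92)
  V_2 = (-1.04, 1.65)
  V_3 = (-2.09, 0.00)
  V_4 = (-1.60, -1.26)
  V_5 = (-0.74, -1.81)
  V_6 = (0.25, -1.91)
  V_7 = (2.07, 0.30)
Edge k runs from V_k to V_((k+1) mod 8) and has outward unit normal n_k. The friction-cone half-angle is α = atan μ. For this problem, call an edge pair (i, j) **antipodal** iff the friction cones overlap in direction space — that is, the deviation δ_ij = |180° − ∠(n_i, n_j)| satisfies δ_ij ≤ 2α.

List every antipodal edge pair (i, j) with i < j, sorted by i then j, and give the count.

count = 7; pairs: (0,4), (0,5), (1,5), (1,6), (2,6), (3,7), (4,7)

α = atan 0.4 = 21.80°;  2α = 43.60°
n_0 = (+0.2305, +0.9731)
n_1 = (-0.2607, +0.9654)
n_2 = (-0.8437, +0.5369)
n_3 = (-0.9320, -0.3624)
n_4 = (-0.5388, -0.8424)
n_5 = (-0.1005, -0.9949)
n_6 = (+0.7719, -0.6357)
n_7 = (+0.8121, +0.5835)
  (0,1): δ = 151.57°  ·
  (0,2): δ = 109.15°  ·
  (0,3): δ = 55.42°  ·
  (0,4): δ = 19.28°  ✓
  (0,5): δ = 7.56°  ✓
  (0,6): δ = 63.85°  ·
  (0,7): δ = 139.02°  ·
  (1,2): δ = 137.58°  ·
  (1,3): δ = 83.86°  ·
  (1,4): δ = 47.71°  ·
  (1,5): δ = 20.88°  ✓
  (1,6): δ = 35.42°  ✓
  (1,7): δ = 110.59°  ·
  (2,3): δ = 126.28°  ·
  (2,4): δ = 90.13°  ·
  (2,5): δ = 63.30°  ·
  (2,6): δ = 7.00°  ✓
  (2,7): δ = 68.17°  ·
  (3,4): δ = 143.85°  ·
  (3,5): δ = 117.02°  ·
  (3,6): δ = 60.72°  ·
  (3,7): δ = 14.45°  ✓
  (4,5): δ = 153.17°  ·
  (4,6): δ = 96.87°  ·
  (4,7): δ = 21.70°  ✓
  (5,6): δ = 123.70°  ·
  (5,7): δ = 48.53°  ·
  (6,7): δ = 104.83°  ·
antipodal pairs: 7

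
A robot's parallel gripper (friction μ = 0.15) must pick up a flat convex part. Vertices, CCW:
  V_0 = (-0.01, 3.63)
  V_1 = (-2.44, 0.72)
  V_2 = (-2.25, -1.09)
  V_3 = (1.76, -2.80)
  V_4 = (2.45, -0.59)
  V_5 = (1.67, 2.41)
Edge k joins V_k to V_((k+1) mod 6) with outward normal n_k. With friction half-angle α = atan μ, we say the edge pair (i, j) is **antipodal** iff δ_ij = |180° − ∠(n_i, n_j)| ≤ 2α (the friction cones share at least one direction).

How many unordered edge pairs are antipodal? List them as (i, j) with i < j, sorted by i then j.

α = atan 0.15 = 8.53°;  2α = 17.06°
n_0 = (-0.7676, +0.6410)
n_1 = (-0.9945, -0.1044)
n_2 = (-0.3923, -0.9199)
n_3 = (+0.9546, -0.2980)
n_4 = (+0.9678, +0.2516)
n_5 = (+0.5876, +0.8092)
  (0,1): δ = 134.14°  ·
  (0,2): δ = 73.23°  ·
  (0,3): δ = 22.52°  ·
  (0,4): δ = 54.44°  ·
  (0,5): δ = 93.88°  ·
  (1,2): δ = 119.09°  ·
  (1,3): δ = 23.33°  ·
  (1,4): δ = 8.58°  ✓
  (1,5): δ = 48.02°  ·
  (2,3): δ = 84.24°  ·
  (2,4): δ = 52.33°  ·
  (2,5): δ = 12.89°  ✓
  (3,4): δ = 148.09°  ·
  (3,5): δ = 108.65°  ·
  (4,5): δ = 140.56°  ·
antipodal pairs: 2

count = 2; pairs: (1,4), (2,5)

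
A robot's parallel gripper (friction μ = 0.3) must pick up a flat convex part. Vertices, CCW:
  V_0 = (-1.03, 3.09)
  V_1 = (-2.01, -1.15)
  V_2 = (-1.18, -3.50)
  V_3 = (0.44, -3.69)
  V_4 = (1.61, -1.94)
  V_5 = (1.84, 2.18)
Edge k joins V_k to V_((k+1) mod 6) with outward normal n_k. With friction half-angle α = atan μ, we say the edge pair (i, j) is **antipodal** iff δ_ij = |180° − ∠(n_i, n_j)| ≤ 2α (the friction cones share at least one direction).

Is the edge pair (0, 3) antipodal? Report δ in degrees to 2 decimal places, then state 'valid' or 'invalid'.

α = atan 0.3 = 16.70°;  2α = 33.40°
edge 0: e_0 = (-0.98, -4.24);  n_0 = (-0.9743, +0.2252)
edge 3: e_3 = (+1.17, +1.75);  n_3 = (+0.8313, -0.5558)
∠(n_0, n_3) = 159.25°
δ = |180° − 159.25°| = 20.75°
20.75° ≤ 2α = 33.40°  →  valid

δ = 20.75°, valid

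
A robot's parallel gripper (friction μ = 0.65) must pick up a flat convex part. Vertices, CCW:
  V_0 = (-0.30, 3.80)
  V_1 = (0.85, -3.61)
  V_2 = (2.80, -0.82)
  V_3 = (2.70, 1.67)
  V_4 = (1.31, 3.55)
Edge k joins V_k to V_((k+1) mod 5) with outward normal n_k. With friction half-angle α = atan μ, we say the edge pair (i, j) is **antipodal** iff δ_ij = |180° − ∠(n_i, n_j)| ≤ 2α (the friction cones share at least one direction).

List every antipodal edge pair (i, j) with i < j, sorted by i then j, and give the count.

α = atan 0.65 = 33.02°;  2α = 66.05°
n_0 = (-0.9882, -0.1534)
n_1 = (+0.8196, -0.5729)
n_2 = (+0.9992, +0.0401)
n_3 = (+0.8041, +0.5945)
n_4 = (+0.1534, +0.9882)
  (0,1): δ = 43.77°  ✓
  (0,2): δ = 6.52°  ✓
  (0,3): δ = 27.66°  ✓
  (0,4): δ = 72.35°  ·
  (1,2): δ = 142.75°  ·
  (1,3): δ = 108.57°  ·
  (1,4): δ = 63.88°  ✓
  (2,3): δ = 145.82°  ·
  (2,4): δ = 101.13°  ·
  (3,4): δ = 135.30°  ·
antipodal pairs: 4

count = 4; pairs: (0,1), (0,2), (0,3), (1,4)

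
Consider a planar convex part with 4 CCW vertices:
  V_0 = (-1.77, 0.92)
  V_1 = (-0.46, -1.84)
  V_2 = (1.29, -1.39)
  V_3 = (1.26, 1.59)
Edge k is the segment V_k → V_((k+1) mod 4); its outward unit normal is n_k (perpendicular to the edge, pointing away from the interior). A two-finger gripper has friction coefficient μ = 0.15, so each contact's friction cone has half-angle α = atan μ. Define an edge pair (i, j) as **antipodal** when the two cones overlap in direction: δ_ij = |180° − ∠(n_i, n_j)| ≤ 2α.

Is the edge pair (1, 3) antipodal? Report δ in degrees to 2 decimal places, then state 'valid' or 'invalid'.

δ = 1.95°, valid

α = atan 0.15 = 8.53°;  2α = 17.06°
edge 1: e_1 = (+1.75, +0.45);  n_1 = (+0.2490, -0.9685)
edge 3: e_3 = (-3.03, -0.67);  n_3 = (-0.2159, +0.9764)
∠(n_1, n_3) = 178.05°
δ = |180° − 178.05°| = 1.95°
1.95° ≤ 2α = 17.06°  →  valid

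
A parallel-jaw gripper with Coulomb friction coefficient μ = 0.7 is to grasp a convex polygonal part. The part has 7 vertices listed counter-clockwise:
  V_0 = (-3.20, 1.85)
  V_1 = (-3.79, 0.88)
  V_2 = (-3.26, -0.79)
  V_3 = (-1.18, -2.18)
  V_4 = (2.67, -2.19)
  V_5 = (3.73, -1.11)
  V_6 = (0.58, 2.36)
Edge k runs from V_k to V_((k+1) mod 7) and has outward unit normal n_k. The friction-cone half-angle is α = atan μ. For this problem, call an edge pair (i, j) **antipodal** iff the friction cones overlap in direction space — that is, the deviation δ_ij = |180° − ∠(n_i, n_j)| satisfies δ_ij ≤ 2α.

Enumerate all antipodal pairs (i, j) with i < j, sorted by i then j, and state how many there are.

count = 9; pairs: (0,3), (0,4), (1,4), (1,5), (2,5), (2,6), (3,5), (3,6), (4,6)

α = atan 0.7 = 34.99°;  2α = 69.98°
n_0 = (-0.8544, +0.5197)
n_1 = (-0.9532, -0.3025)
n_2 = (-0.5556, -0.8314)
n_3 = (-0.0026, -1.0000)
n_4 = (+0.7137, -0.7005)
n_5 = (+0.7404, +0.6721)
n_6 = (-0.1337, +0.9910)
  (0,1): δ = 131.08°  ·
  (0,2): δ = 92.44°  ·
  (0,3): δ = 58.84°  ✓
  (0,4): δ = 13.15°  ✓
  (0,5): δ = 73.54°  ·
  (0,6): δ = 128.99°  ·
  (1,2): δ = 141.36°  ·
  (1,3): δ = 107.76°  ·
  (1,4): δ = 62.07°  ✓
  (1,5): δ = 24.62°  ✓
  (1,6): δ = 80.08°  ·
  (2,3): δ = 146.40°  ·
  (2,4): δ = 100.71°  ·
  (2,5): δ = 14.01°  ✓
  (2,6): δ = 41.44°  ✓
  (3,4): δ = 134.32°  ·
  (3,5): δ = 47.62°  ✓
  (3,6): δ = 7.83°  ✓
  (4,5): δ = 93.30°  ·
  (4,6): δ = 37.85°  ✓
  (5,6): δ = 124.55°  ·
antipodal pairs: 9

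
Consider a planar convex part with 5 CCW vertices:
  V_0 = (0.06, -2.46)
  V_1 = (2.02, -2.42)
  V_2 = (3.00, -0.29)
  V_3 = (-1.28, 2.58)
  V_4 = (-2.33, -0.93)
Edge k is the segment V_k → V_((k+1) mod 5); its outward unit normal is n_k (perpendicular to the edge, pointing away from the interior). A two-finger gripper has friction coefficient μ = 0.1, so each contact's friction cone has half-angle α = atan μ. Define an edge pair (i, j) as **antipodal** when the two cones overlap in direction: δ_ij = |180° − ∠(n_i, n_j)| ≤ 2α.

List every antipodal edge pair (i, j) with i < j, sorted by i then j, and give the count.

α = atan 0.1 = 5.71°;  2α = 11.42°
n_0 = (+0.0204, -0.9998)
n_1 = (+0.9085, -0.4180)
n_2 = (+0.5569, +0.8306)
n_3 = (-0.9581, +0.2866)
n_4 = (-0.5392, -0.8422)
  (0,1): δ = 115.88°  ·
  (0,2): δ = 35.01°  ·
  (0,3): δ = 72.18°  ·
  (0,4): δ = 146.20°  ·
  (1,2): δ = 99.14°  ·
  (1,3): δ = 8.05°  ✓
  (1,4): δ = 82.08°  ·
  (2,3): δ = 72.81°  ·
  (2,4): δ = 1.22°  ✓
  (3,4): δ = 105.97°  ·
antipodal pairs: 2

count = 2; pairs: (1,3), (2,4)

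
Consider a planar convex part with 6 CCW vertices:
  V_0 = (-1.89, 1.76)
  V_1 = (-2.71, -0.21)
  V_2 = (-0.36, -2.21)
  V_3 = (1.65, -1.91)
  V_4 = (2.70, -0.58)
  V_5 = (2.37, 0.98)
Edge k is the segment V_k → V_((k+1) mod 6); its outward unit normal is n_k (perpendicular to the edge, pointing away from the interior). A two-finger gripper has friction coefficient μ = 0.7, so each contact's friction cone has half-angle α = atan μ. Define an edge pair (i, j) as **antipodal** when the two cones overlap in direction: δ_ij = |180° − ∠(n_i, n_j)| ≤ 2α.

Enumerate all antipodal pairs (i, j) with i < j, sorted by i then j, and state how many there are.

count = 7; pairs: (0,2), (0,3), (0,4), (1,4), (1,5), (2,5), (3,5)

α = atan 0.7 = 34.99°;  2α = 69.98°
n_0 = (-0.9232, +0.3843)
n_1 = (-0.6481, -0.7615)
n_2 = (+0.1476, -0.9890)
n_3 = (+0.7849, -0.6196)
n_4 = (+0.9783, +0.2070)
n_5 = (+0.1801, +0.9836)
  (0,1): δ = 107.80°  ·
  (0,2): δ = 58.91°  ✓
  (0,3): δ = 15.69°  ✓
  (0,4): δ = 34.54°  ✓
  (0,5): δ = 102.22°  ·
  (1,2): δ = 131.11°  ·
  (1,3): δ = 87.89°  ·
  (1,4): δ = 37.66°  ✓
  (1,5): δ = 30.02°  ✓
  (2,3): δ = 136.78°  ·
  (2,4): δ = 86.54°  ·
  (2,5): δ = 18.86°  ✓
  (3,4): δ = 129.77°  ·
  (3,5): δ = 62.09°  ✓
  (4,5): δ = 112.32°  ·
antipodal pairs: 7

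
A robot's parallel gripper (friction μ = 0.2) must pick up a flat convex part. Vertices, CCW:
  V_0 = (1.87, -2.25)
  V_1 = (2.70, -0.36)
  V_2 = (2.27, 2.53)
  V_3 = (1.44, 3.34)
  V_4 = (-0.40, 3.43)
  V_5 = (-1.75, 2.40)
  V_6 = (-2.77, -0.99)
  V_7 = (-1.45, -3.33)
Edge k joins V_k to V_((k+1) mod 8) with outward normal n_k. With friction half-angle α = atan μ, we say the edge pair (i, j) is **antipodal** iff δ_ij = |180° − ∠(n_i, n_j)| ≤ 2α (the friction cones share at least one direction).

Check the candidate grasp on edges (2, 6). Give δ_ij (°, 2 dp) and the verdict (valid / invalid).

δ = 16.27°, valid

α = atan 0.2 = 11.31°;  2α = 22.62°
edge 2: e_2 = (-0.83, +0.81);  n_2 = (+0.6984, +0.7157)
edge 6: e_6 = (+1.32, -2.34);  n_6 = (-0.8710, -0.4913)
∠(n_2, n_6) = 163.73°
δ = |180° − 163.73°| = 16.27°
16.27° ≤ 2α = 22.62°  →  valid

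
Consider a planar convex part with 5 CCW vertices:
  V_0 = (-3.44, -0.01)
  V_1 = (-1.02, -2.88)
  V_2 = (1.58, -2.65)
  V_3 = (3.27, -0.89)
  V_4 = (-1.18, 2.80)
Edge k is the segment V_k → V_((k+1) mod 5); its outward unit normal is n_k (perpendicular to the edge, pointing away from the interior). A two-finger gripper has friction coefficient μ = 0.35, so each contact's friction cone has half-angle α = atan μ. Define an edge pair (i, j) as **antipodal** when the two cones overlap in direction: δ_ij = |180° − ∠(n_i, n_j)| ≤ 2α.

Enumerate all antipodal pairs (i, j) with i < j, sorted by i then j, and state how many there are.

count = 2; pairs: (0,3), (2,4)

α = atan 0.35 = 19.29°;  2α = 38.58°
n_0 = (-0.7645, -0.6446)
n_1 = (+0.0881, -0.9961)
n_2 = (+0.7213, -0.6926)
n_3 = (+0.6383, +0.7698)
n_4 = (-0.7792, +0.6267)
  (0,1): δ = 125.08°  ·
  (0,2): δ = 83.98°  ·
  (0,3): δ = 10.20°  ✓
  (0,4): δ = 101.05°  ·
  (1,2): δ = 138.89°  ·
  (1,3): δ = 44.72°  ·
  (1,4): δ = 46.14°  ·
  (2,3): δ = 85.83°  ·
  (2,4): δ = 5.03°  ✓
  (3,4): δ = 89.14°  ·
antipodal pairs: 2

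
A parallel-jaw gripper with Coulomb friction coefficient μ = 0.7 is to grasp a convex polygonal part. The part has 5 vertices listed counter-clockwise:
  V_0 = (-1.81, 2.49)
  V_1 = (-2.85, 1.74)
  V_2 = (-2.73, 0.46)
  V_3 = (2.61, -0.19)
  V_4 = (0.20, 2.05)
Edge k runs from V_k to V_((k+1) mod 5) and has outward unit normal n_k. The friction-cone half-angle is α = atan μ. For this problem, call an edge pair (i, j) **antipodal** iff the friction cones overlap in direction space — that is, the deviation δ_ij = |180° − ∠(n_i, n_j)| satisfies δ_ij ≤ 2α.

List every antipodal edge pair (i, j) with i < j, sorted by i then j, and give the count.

count = 4; pairs: (0,2), (1,3), (2,3), (2,4)

α = atan 0.7 = 34.99°;  2α = 69.98°
n_0 = (-0.5849, +0.8111)
n_1 = (-0.9956, -0.0933)
n_2 = (-0.1208, -0.9927)
n_3 = (+0.6808, +0.7325)
n_4 = (+0.2138, +0.9769)
  (0,1): δ = 120.44°  ·
  (0,2): δ = 42.74°  ✓
  (0,3): δ = 101.30°  ·
  (0,4): δ = 131.86°  ·
  (1,2): δ = 102.30°  ·
  (1,3): δ = 41.74°  ✓
  (1,4): δ = 72.30°  ·
  (2,3): δ = 35.97°  ✓
  (2,4): δ = 5.41°  ✓
  (3,4): δ = 149.44°  ·
antipodal pairs: 4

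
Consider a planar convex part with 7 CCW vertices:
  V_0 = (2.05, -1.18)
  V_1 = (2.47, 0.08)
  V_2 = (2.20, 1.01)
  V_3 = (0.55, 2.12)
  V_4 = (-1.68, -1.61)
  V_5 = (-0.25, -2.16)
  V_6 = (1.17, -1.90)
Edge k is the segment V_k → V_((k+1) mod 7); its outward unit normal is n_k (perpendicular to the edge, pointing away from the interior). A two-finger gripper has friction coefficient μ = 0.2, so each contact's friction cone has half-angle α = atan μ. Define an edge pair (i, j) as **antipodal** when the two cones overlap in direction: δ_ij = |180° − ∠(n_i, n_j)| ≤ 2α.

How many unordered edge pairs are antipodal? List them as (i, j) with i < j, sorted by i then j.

α = atan 0.2 = 11.31°;  2α = 22.62°
n_0 = (+0.9487, -0.3162)
n_1 = (+0.9603, +0.2788)
n_2 = (+0.5582, +0.8297)
n_3 = (-0.8583, +0.5131)
n_4 = (-0.3590, -0.9333)
n_5 = (+0.1801, -0.9836)
n_6 = (+0.6332, -0.7740)
  (0,1): δ = 145.38°  ·
  (0,2): δ = 105.49°  ·
  (0,3): δ = 12.44°  ✓
  (0,4): δ = 87.40°  ·
  (0,5): δ = 118.81°  ·
  (0,6): δ = 147.72°  ·
  (1,2): δ = 140.12°  ·
  (1,3): δ = 47.06°  ·
  (1,4): δ = 52.77°  ·
  (1,5): δ = 84.19°  ·
  (1,6): δ = 113.10°  ·
  (2,3): δ = 86.94°  ·
  (2,4): δ = 12.89°  ✓
  (2,5): δ = 44.31°  ·
  (2,6): δ = 73.22°  ·
  (3,4): δ = 80.16°  ·
  (3,5): δ = 48.75°  ·
  (3,6): δ = 19.84°  ✓
  (4,5): δ = 148.59°  ·
  (4,6): δ = 119.67°  ·
  (5,6): δ = 151.09°  ·
antipodal pairs: 3

count = 3; pairs: (0,3), (2,4), (3,6)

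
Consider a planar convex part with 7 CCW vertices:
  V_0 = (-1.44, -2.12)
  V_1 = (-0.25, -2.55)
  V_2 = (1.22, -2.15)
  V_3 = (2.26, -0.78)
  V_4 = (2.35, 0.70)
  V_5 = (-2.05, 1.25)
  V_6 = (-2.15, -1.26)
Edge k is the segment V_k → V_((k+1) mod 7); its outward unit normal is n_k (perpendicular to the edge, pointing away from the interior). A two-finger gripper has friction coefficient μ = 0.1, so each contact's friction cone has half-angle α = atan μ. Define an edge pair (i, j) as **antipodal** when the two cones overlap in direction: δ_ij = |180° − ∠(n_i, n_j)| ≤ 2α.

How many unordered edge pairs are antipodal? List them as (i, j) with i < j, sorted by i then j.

α = atan 0.1 = 5.71°;  2α = 11.42°
n_0 = (-0.3398, -0.9405)
n_1 = (+0.2626, -0.9649)
n_2 = (+0.7965, -0.6046)
n_3 = (+0.9982, -0.0607)
n_4 = (+0.1240, +0.9923)
n_5 = (-0.9992, +0.0398)
n_6 = (-0.7712, -0.6366)
  (0,1): δ = 144.91°  ·
  (0,2): δ = 107.34°  ·
  (0,3): δ = 73.61°  ·
  (0,4): δ = 12.74°  ·
  (0,5): δ = 107.59°  ·
  (0,6): δ = 149.41°  ·
  (1,2): δ = 142.43°  ·
  (1,3): δ = 108.70°  ·
  (1,4): δ = 22.35°  ·
  (1,5): δ = 72.50°  ·
  (1,6): δ = 114.32°  ·
  (2,3): δ = 146.28°  ·
  (2,4): δ = 59.92°  ·
  (2,5): δ = 34.92°  ·
  (2,6): δ = 76.75°  ·
  (3,4): δ = 93.65°  ·
  (3,5): δ = 1.20°  ✓
  (3,6): δ = 43.02°  ·
  (4,5): δ = 85.16°  ·
  (4,6): δ = 43.33°  ·
  (5,6): δ = 138.18°  ·
antipodal pairs: 1

count = 1; pairs: (3,5)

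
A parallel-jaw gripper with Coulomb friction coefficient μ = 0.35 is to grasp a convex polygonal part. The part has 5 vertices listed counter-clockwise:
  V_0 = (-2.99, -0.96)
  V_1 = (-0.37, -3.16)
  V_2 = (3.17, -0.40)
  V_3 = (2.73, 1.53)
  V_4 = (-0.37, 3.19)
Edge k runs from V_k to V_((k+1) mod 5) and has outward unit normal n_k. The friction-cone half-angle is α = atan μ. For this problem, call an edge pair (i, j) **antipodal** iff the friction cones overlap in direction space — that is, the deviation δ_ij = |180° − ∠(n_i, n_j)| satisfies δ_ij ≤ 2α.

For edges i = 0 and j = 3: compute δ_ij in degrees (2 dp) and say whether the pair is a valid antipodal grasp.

δ = 11.85°, valid

α = atan 0.35 = 19.29°;  2α = 38.58°
edge 0: e_0 = (+2.62, -2.20);  n_0 = (-0.6431, -0.7658)
edge 3: e_3 = (-3.10, +1.66);  n_3 = (+0.4721, +0.8816)
∠(n_0, n_3) = 168.15°
δ = |180° − 168.15°| = 11.85°
11.85° ≤ 2α = 38.58°  →  valid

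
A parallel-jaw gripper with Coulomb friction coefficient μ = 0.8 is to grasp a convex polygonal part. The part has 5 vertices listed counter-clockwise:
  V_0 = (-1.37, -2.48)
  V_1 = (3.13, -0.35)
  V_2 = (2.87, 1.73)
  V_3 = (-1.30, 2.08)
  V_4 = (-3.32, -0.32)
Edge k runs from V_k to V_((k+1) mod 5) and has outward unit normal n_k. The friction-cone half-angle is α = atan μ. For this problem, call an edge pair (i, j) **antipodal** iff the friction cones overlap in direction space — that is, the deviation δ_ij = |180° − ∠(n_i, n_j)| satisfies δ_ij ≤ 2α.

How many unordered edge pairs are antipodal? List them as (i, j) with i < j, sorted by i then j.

count = 5; pairs: (0,2), (0,3), (1,3), (1,4), (2,4)

α = atan 0.8 = 38.66°;  2α = 77.32°
n_0 = (+0.4278, -0.9039)
n_1 = (+0.9923, +0.1240)
n_2 = (+0.0836, +0.9965)
n_3 = (-0.7651, +0.6439)
n_4 = (-0.7423, -0.6701)
  (0,1): δ = 108.20°  ·
  (0,2): δ = 30.13°  ✓
  (0,3): δ = 24.58°  ✓
  (0,4): δ = 106.75°  ·
  (1,2): δ = 101.92°  ·
  (1,3): δ = 47.21°  ✓
  (1,4): δ = 34.95°  ✓
  (2,3): δ = 125.29°  ·
  (2,4): δ = 43.13°  ✓
  (3,4): δ = 97.84°  ·
antipodal pairs: 5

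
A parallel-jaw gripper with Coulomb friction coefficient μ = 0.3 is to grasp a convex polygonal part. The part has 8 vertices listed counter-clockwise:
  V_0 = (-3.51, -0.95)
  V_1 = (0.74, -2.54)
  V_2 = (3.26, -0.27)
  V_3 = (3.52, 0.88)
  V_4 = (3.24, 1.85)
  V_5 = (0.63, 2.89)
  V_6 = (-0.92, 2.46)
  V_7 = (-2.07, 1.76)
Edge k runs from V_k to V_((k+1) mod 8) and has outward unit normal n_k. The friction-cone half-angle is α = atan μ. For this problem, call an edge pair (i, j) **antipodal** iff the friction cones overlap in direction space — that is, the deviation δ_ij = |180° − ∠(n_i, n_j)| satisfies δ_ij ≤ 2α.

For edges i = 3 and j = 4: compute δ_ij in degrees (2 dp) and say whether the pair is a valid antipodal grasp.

δ = 127.83°, invalid

α = atan 0.3 = 16.70°;  2α = 33.40°
edge 3: e_3 = (-0.28, +0.97);  n_3 = (+0.9608, +0.2773)
edge 4: e_4 = (-2.61, +1.04);  n_4 = (+0.3702, +0.9290)
∠(n_3, n_4) = 52.17°
δ = |180° − 52.17°| = 127.83°
127.83° > 2α = 33.40°  →  invalid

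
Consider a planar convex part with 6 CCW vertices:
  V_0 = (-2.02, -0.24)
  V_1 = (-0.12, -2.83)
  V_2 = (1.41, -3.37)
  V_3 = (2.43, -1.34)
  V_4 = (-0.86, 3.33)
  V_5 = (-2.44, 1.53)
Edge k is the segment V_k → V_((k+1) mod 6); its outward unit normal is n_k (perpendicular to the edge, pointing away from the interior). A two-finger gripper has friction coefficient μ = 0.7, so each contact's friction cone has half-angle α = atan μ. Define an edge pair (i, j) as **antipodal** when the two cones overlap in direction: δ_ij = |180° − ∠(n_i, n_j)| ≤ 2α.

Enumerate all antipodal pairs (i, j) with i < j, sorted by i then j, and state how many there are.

count = 7; pairs: (0,2), (0,3), (1,3), (1,4), (2,4), (2,5), (3,5)

α = atan 0.7 = 34.99°;  2α = 69.98°
n_0 = (-0.8063, -0.5915)
n_1 = (-0.3328, -0.9430)
n_2 = (+0.8935, -0.4490)
n_3 = (+0.8175, +0.5759)
n_4 = (-0.7515, +0.6597)
n_5 = (-0.9730, -0.2309)
  (0,1): δ = 145.70°  ·
  (0,2): δ = 62.94°  ✓
  (0,3): δ = 1.10°  ✓
  (0,4): δ = 102.46°  ·
  (0,5): δ = 157.09°  ·
  (1,2): δ = 97.24°  ·
  (1,3): δ = 35.40°  ✓
  (1,4): δ = 68.16°  ✓
  (1,5): δ = 122.79°  ·
  (2,3): δ = 118.16°  ·
  (2,4): δ = 14.60°  ✓
  (2,5): δ = 40.03°  ✓
  (3,4): δ = 76.44°  ·
  (3,5): δ = 21.82°  ✓
  (4,5): δ = 125.38°  ·
antipodal pairs: 7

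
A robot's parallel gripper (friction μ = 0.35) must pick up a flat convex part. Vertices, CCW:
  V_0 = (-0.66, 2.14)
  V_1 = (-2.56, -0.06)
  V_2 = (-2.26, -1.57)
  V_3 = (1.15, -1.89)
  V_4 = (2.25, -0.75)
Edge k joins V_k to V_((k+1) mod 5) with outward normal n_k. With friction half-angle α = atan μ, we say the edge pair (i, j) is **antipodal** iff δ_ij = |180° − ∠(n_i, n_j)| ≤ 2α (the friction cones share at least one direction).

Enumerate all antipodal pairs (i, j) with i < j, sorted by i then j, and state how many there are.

α = atan 0.35 = 19.29°;  2α = 38.58°
n_0 = (-0.7568, +0.6536)
n_1 = (-0.9808, -0.1949)
n_2 = (-0.0934, -0.9956)
n_3 = (+0.7196, -0.6944)
n_4 = (+0.7047, +0.7095)
  (0,1): δ = 127.95°  ·
  (0,2): δ = 54.55°  ·
  (0,3): δ = 3.16°  ✓
  (0,4): δ = 86.01°  ·
  (1,2): δ = 106.60°  ·
  (1,3): δ = 55.21°  ·
  (1,4): δ = 33.96°  ✓
  (2,3): δ = 128.62°  ·
  (2,4): δ = 39.44°  ·
  (3,4): δ = 90.83°  ·
antipodal pairs: 2

count = 2; pairs: (0,3), (1,4)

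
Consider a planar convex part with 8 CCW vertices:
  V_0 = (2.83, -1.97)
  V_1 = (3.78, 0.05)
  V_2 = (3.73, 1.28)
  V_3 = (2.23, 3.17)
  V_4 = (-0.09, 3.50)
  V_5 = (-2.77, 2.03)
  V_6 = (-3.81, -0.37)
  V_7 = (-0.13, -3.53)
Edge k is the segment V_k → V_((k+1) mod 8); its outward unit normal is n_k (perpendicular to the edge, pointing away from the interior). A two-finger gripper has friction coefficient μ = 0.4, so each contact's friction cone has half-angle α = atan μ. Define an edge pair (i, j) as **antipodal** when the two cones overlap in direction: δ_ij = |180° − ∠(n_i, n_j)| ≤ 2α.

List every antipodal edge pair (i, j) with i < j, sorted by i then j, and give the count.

α = atan 0.4 = 21.80°;  2α = 43.60°
n_0 = (+0.9049, -0.4256)
n_1 = (+0.9992, +0.0406)
n_2 = (+0.7833, +0.6217)
n_3 = (+0.1408, +0.9900)
n_4 = (-0.4809, +0.8768)
n_5 = (-0.9176, +0.3976)
n_6 = (-0.6515, -0.7587)
n_7 = (+0.4662, -0.8847)
  (0,1): δ = 152.48°  ·
  (0,2): δ = 116.38°  ·
  (0,3): δ = 72.91°  ·
  (0,4): δ = 36.07°  ✓
  (0,5): δ = 1.76°  ✓
  (0,6): δ = 74.53°  ·
  (0,7): δ = 142.98°  ·
  (1,2): δ = 143.89°  ·
  (1,3): δ = 100.42°  ·
  (1,4): δ = 63.58°  ·
  (1,5): δ = 25.76°  ✓
  (1,6): δ = 47.02°  ·
  (1,7): δ = 115.46°  ·
  (2,3): δ = 136.53°  ·
  (2,4): δ = 99.69°  ·
  (2,5): δ = 61.87°  ·
  (2,6): δ = 10.91°  ✓
  (2,7): δ = 79.35°  ·
  (3,4): δ = 143.16°  ·
  (3,5): δ = 105.33°  ·
  (3,6): δ = 32.56°  ✓
  (3,7): δ = 35.89°  ✓
  (4,5): δ = 142.17°  ·
  (4,6): δ = 69.40°  ·
  (4,7): δ = 0.95°  ✓
  (5,6): δ = 107.22°  ·
  (5,7): δ = 38.78°  ✓
  (6,7): δ = 111.56°  ·
antipodal pairs: 8

count = 8; pairs: (0,4), (0,5), (1,5), (2,6), (3,6), (3,7), (4,7), (5,7)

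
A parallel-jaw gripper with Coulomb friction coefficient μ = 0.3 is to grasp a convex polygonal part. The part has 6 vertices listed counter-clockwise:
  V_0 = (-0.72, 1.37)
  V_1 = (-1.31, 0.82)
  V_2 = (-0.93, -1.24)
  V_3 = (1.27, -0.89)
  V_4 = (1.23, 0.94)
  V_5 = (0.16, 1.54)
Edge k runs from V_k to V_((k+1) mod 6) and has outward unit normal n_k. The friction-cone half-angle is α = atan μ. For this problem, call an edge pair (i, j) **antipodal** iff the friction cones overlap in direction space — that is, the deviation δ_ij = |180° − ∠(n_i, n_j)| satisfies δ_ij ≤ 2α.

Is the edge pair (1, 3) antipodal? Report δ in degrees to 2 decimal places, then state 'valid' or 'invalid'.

α = atan 0.3 = 16.70°;  2α = 33.40°
edge 1: e_1 = (+0.38, -2.06);  n_1 = (-0.9834, -0.1814)
edge 3: e_3 = (-0.04, +1.83);  n_3 = (+0.9998, +0.0219)
∠(n_1, n_3) = 170.80°
δ = |180° − 170.80°| = 9.20°
9.20° ≤ 2α = 33.40°  →  valid

δ = 9.20°, valid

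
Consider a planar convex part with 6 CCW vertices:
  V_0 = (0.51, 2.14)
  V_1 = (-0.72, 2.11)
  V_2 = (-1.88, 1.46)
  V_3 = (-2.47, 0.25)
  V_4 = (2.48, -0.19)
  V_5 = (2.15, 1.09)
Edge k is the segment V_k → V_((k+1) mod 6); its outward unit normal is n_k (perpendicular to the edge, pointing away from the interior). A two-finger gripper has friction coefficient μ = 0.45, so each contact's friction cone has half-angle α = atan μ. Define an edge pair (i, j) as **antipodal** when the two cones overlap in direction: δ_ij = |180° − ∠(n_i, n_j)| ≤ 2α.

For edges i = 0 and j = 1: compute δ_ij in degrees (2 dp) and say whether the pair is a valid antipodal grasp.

α = atan 0.45 = 24.23°;  2α = 48.46°
edge 0: e_0 = (-1.23, -0.03);  n_0 = (-0.0244, +0.9997)
edge 1: e_1 = (-1.16, -0.65);  n_1 = (-0.4888, +0.8724)
∠(n_0, n_1) = 27.87°
δ = |180° − 27.87°| = 152.13°
152.13° > 2α = 48.46°  →  invalid

δ = 152.13°, invalid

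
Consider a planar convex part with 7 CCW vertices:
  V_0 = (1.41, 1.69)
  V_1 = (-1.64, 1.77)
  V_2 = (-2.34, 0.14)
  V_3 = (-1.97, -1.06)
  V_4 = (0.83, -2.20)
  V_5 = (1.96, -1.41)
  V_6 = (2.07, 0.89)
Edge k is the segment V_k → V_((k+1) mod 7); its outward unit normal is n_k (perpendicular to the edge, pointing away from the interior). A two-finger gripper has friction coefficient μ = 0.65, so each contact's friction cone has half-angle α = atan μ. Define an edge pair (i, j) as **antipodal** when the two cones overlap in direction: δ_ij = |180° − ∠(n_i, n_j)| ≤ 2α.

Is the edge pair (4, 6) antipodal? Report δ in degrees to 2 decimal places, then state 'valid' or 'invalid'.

α = atan 0.65 = 33.02°;  2α = 66.05°
edge 4: e_4 = (+1.13, +0.79);  n_4 = (+0.5730, -0.8196)
edge 6: e_6 = (-0.66, +0.80);  n_6 = (+0.7714, +0.6364)
∠(n_4, n_6) = 94.56°
δ = |180° − 94.56°| = 85.44°
85.44° > 2α = 66.05°  →  invalid

δ = 85.44°, invalid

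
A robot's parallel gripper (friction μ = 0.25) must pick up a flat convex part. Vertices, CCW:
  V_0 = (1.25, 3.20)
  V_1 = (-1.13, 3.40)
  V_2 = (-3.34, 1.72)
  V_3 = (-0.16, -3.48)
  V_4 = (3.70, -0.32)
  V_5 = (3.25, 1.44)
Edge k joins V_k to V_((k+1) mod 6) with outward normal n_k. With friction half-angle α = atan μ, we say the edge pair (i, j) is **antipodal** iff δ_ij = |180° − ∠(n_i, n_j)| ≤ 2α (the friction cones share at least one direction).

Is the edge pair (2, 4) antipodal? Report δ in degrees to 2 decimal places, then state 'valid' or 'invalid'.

δ = 17.11°, valid

α = atan 0.25 = 14.04°;  2α = 28.07°
edge 2: e_2 = (+3.18, -5.20);  n_2 = (-0.8531, -0.5217)
edge 4: e_4 = (-0.45, +1.76);  n_4 = (+0.9688, +0.2477)
∠(n_2, n_4) = 162.89°
δ = |180° − 162.89°| = 17.11°
17.11° ≤ 2α = 28.07°  →  valid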